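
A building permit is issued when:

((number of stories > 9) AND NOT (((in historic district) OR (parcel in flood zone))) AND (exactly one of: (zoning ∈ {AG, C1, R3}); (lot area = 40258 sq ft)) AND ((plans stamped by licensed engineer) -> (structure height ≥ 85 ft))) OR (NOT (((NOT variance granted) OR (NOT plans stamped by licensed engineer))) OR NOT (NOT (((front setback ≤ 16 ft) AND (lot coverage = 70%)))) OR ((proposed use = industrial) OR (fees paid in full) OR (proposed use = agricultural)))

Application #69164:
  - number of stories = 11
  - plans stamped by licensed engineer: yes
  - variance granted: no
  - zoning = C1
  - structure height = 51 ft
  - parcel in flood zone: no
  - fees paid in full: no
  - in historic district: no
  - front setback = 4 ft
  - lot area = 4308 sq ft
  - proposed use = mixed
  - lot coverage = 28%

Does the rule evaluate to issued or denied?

Denied

Atomic conditions:
  number of stories > 9: 11 > 9 is true
  in historic district: no → false
  parcel in flood zone: no → false
  zoning ∈ {AG, C1, R3}: C1 is in the set → true
  lot area = 40258 sq ft: 4308 == 40258 is false
  plans stamped by licensed engineer: yes → true
  structure height ≥ 85 ft: 51 ≥ 85 is false
  NOT variance granted: no → true
  NOT plans stamped by licensed engineer: yes → false
  front setback ≤ 16 ft: 4 ≤ 16 is true
  lot coverage = 70%: 28 == 70 is false
  proposed use = industrial: mixed == industrial is false
  fees paid in full: no → false
  proposed use = agricultural: mixed == agricultural is false
Combine:
[1.2.1] false OR false = false
[1.2] NOT false = true
[1.3] exactly-one(true, false) = true
[1.4] true → false = false
[1] true AND true AND true AND false = false
[2.1.1] true OR false = true
[2.1] NOT true = false
[2.2.1.1] true AND false = false
[2.2.1] NOT false = true
[2.2] NOT true = false
[2.3] false OR false OR false = false
[2] false OR false OR false = false
[root] false OR false = false
Overall: false → denied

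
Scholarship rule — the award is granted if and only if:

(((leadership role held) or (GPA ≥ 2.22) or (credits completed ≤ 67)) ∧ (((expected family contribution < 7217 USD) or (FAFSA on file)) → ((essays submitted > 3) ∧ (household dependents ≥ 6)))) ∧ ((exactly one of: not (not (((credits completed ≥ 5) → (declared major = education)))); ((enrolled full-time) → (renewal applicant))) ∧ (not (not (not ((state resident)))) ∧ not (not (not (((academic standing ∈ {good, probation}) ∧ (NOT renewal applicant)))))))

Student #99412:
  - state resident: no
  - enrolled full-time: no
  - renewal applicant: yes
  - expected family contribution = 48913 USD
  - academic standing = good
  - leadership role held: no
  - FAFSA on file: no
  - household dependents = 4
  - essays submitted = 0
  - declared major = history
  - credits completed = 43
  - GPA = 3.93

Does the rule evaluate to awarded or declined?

Atomic conditions:
  leadership role held: no → false
  GPA ≥ 2.22: 3.93 ≥ 2.22 is true
  credits completed ≤ 67: 43 ≤ 67 is true
  expected family contribution < 7217 USD: 48913 < 7217 is false
  FAFSA on file: no → false
  essays submitted > 3: 0 > 3 is false
  household dependents ≥ 6: 4 ≥ 6 is false
  credits completed ≥ 5: 43 ≥ 5 is true
  declared major = education: history == education is false
  enrolled full-time: no → false
  renewal applicant: yes → true
  state resident: no → false
  academic standing ∈ {good, probation}: good is in the set → true
  NOT renewal applicant: yes → false
Combine:
[1.1] false OR true OR true = true
[1.2.1] false OR false = false
[1.2.2] false AND false = false
[1.2] false → false (antecedent false ⇒ implication holds) = true
[1] true AND true = true
[2.1.1.1.1] true → false = false
[2.1.1.1] NOT false = true
[2.1.1] NOT true = false
[2.1.2] false → true (antecedent false ⇒ implication holds) = true
[2.1] exactly-one(false, true) = true
[2.2.1.1.1] NOT false = true
[2.2.1.1] NOT true = false
[2.2.1] NOT false = true
[2.2.2.1.1.1] true AND false = false
[2.2.2.1.1] NOT false = true
[2.2.2.1] NOT true = false
[2.2.2] NOT false = true
[2.2] true AND true = true
[2] true AND true = true
[root] true AND true = true
Overall: true → awarded

Awarded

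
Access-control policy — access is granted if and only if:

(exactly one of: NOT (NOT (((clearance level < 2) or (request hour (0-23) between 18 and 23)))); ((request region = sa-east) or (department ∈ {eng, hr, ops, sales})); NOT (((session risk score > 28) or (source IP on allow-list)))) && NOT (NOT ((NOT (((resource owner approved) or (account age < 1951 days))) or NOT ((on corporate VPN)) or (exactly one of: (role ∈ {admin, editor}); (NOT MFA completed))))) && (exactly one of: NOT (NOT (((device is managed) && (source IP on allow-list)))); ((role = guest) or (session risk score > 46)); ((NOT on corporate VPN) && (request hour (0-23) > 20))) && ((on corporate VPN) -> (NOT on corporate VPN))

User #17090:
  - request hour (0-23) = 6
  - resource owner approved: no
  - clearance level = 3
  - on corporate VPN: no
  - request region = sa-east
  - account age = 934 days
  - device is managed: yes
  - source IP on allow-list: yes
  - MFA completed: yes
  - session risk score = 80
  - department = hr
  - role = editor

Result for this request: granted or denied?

Atomic conditions:
  clearance level < 2: 3 < 2 is false
  request hour (0-23) between 18 and 23: 6 in [18, 23] is false
  request region = sa-east: sa-east == sa-east is true
  department ∈ {eng, hr, ops, sales}: hr is in the set → true
  session risk score > 28: 80 > 28 is true
  source IP on allow-list: yes → true
  resource owner approved: no → false
  account age < 1951 days: 934 < 1951 is true
  on corporate VPN: no → false
  role ∈ {admin, editor}: editor is in the set → true
  NOT MFA completed: yes → false
  device is managed: yes → true
  role = guest: editor == guest is false
  session risk score > 46: 80 > 46 is true
  NOT on corporate VPN: no → true
  request hour (0-23) > 20: 6 > 20 is false
Combine:
[1.1.1.1] false OR false = false
[1.1.1] NOT false = true
[1.1] NOT true = false
[1.2] true OR true = true
[1.3.1] true OR true = true
[1.3] NOT true = false
[1] exactly-one(false, true, false) = true
[2.1.1.1.1] false OR true = true
[2.1.1.1] NOT true = false
[2.1.1.2] NOT false = true
[2.1.1.3] exactly-one(true, false) = true
[2.1.1] false OR true OR true = true
[2.1] NOT true = false
[2] NOT false = true
[3.1.1.1] true AND true = true
[3.1.1] NOT true = false
[3.1] NOT false = true
[3.2] false OR true = true
[3.3] true AND false = false
[3] exactly-one(true, true, false) = false
[4] false → true (antecedent false ⇒ implication holds) = true
[root] true AND true AND false AND true = false
Overall: false → denied

Denied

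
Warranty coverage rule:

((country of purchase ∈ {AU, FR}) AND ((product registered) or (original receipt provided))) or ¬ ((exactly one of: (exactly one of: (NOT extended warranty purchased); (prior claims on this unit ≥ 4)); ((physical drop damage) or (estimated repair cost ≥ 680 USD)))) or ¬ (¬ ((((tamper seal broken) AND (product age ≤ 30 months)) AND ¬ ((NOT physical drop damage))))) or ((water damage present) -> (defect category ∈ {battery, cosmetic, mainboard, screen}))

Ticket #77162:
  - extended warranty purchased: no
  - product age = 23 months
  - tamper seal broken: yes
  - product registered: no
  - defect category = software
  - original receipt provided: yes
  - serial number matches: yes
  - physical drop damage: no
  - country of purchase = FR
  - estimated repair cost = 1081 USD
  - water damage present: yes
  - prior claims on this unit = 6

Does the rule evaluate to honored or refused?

Honored

Atomic conditions:
  country of purchase ∈ {AU, FR}: FR is in the set → true
  product registered: no → false
  original receipt provided: yes → true
  NOT extended warranty purchased: no → true
  prior claims on this unit ≥ 4: 6 ≥ 4 is true
  physical drop damage: no → false
  estimated repair cost ≥ 680 USD: 1081 ≥ 680 is true
  tamper seal broken: yes → true
  product age ≤ 30 months: 23 ≤ 30 is true
  NOT physical drop damage: no → true
  water damage present: yes → true
  defect category ∈ {battery, cosmetic, mainboard, screen}: software is not in the set → false
Combine:
[1.2] false OR true = true
[1] true AND true = true
[2.1.1] exactly-one(true, true) = false
[2.1.2] false OR true = true
[2.1] exactly-one(false, true) = true
[2] NOT true = false
[3.1.1.1] true AND true = true
[3.1.1.2] NOT true = false
[3.1.1] true AND false = false
[3.1] NOT false = true
[3] NOT true = false
[4] true → false = false
[root] true OR false OR false OR false = true
Overall: true → honored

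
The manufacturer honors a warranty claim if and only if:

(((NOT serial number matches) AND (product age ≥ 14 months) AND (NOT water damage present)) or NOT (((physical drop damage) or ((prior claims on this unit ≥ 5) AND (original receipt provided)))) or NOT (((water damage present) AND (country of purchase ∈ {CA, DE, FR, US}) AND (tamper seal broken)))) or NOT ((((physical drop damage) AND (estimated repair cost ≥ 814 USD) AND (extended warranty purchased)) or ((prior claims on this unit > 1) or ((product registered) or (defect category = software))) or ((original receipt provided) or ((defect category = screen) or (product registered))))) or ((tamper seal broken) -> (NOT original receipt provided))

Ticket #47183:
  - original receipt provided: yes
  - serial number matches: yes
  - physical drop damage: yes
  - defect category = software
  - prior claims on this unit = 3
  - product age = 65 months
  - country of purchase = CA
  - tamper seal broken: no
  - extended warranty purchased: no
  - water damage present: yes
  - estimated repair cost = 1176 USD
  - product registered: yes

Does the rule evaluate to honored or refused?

Honored

Atomic conditions:
  NOT serial number matches: yes → false
  product age ≥ 14 months: 65 ≥ 14 is true
  NOT water damage present: yes → false
  physical drop damage: yes → true
  prior claims on this unit ≥ 5: 3 ≥ 5 is false
  original receipt provided: yes → true
  water damage present: yes → true
  country of purchase ∈ {CA, DE, FR, US}: CA is in the set → true
  tamper seal broken: no → false
  estimated repair cost ≥ 814 USD: 1176 ≥ 814 is true
  extended warranty purchased: no → false
  prior claims on this unit > 1: 3 > 1 is true
  product registered: yes → true
  defect category = software: software == software is true
  defect category = screen: software == screen is false
  NOT original receipt provided: yes → false
Combine:
[1.1] false AND true AND false = false
[1.2.1.2] false AND true = false
[1.2.1] true OR false = true
[1.2] NOT true = false
[1.3.1] true AND true AND false = false
[1.3] NOT false = true
[1] false OR false OR true = true
[2.1.1] true AND true AND false = false
[2.1.2.2] true OR true = true
[2.1.2] true OR true = true
[2.1.3.2] false OR true = true
[2.1.3] true OR true = true
[2.1] false OR true OR true = true
[2] NOT true = false
[3] false → false (antecedent false ⇒ implication holds) = true
[root] true OR false OR true = true
Overall: true → honored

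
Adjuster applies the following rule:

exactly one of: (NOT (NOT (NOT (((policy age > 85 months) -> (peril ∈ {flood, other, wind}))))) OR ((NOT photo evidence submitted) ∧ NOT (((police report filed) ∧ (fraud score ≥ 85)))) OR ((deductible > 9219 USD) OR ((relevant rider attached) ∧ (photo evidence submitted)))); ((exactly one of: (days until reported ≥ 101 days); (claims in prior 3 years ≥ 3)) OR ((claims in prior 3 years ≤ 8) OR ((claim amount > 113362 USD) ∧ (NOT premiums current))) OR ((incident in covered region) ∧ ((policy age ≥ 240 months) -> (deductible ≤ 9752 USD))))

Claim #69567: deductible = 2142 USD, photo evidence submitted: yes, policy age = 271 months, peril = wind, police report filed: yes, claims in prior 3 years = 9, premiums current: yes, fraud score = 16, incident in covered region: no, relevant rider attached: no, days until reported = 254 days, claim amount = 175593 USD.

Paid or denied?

Atomic conditions:
  policy age > 85 months: 271 > 85 is true
  peril ∈ {flood, other, wind}: wind is in the set → true
  NOT photo evidence submitted: yes → false
  police report filed: yes → true
  fraud score ≥ 85: 16 ≥ 85 is false
  deductible > 9219 USD: 2142 > 9219 is false
  relevant rider attached: no → false
  photo evidence submitted: yes → true
  days until reported ≥ 101 days: 254 ≥ 101 is true
  claims in prior 3 years ≥ 3: 9 ≥ 3 is true
  claims in prior 3 years ≤ 8: 9 ≤ 8 is false
  claim amount > 113362 USD: 175593 > 113362 is true
  NOT premiums current: yes → false
  incident in covered region: no → false
  policy age ≥ 240 months: 271 ≥ 240 is true
  deductible ≤ 9752 USD: 2142 ≤ 9752 is true
Combine:
[1.1.1.1.1] true → true = true
[1.1.1.1] NOT true = false
[1.1.1] NOT false = true
[1.1] NOT true = false
[1.2.2.1] true AND false = false
[1.2.2] NOT false = true
[1.2] false AND true = false
[1.3.2] false AND true = false
[1.3] false OR false = false
[1] false OR false OR false = false
[2.1] exactly-one(true, true) = false
[2.2.2] true AND false = false
[2.2] false OR false = false
[2.3.2] true → true = true
[2.3] false AND true = false
[2] false OR false OR false = false
[root] exactly-one(false, false) = false
Overall: false → denied

Denied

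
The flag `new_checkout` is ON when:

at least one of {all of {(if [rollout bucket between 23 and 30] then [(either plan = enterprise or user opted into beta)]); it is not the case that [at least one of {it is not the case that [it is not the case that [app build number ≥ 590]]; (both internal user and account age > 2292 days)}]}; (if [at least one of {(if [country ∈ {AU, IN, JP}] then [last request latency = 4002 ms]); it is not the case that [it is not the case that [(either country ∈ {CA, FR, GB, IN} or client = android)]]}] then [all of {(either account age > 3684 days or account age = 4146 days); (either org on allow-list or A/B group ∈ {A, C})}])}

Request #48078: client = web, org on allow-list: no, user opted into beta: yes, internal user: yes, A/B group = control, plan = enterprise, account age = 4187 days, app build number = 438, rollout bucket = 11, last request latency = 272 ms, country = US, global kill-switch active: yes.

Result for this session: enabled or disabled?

Disabled

Atomic conditions:
  rollout bucket between 23 and 30: 11 in [23, 30] is false
  plan = enterprise: enterprise == enterprise is true
  user opted into beta: yes → true
  app build number ≥ 590: 438 ≥ 590 is false
  internal user: yes → true
  account age > 2292 days: 4187 > 2292 is true
  country ∈ {AU, IN, JP}: US is not in the set → false
  last request latency = 4002 ms: 272 == 4002 is false
  country ∈ {CA, FR, GB, IN}: US is not in the set → false
  client = android: web == android is false
  account age > 3684 days: 4187 > 3684 is true
  account age = 4146 days: 4187 == 4146 is false
  org on allow-list: no → false
  A/B group ∈ {A, C}: control is not in the set → false
Combine:
[1.1.2] true OR true = true
[1.1] false → true (antecedent false ⇒ implication holds) = true
[1.2.1.1.1] NOT false = true
[1.2.1.1] NOT true = false
[1.2.1.2] true AND true = true
[1.2.1] false OR true = true
[1.2] NOT true = false
[1] true AND false = false
[2.1.1] false → false (antecedent false ⇒ implication holds) = true
[2.1.2.1.1] false OR false = false
[2.1.2.1] NOT false = true
[2.1.2] NOT true = false
[2.1] true OR false = true
[2.2.1] true OR false = true
[2.2.2] false OR false = false
[2.2] true AND false = false
[2] true → false = false
[root] false OR false = false
Overall: false → disabled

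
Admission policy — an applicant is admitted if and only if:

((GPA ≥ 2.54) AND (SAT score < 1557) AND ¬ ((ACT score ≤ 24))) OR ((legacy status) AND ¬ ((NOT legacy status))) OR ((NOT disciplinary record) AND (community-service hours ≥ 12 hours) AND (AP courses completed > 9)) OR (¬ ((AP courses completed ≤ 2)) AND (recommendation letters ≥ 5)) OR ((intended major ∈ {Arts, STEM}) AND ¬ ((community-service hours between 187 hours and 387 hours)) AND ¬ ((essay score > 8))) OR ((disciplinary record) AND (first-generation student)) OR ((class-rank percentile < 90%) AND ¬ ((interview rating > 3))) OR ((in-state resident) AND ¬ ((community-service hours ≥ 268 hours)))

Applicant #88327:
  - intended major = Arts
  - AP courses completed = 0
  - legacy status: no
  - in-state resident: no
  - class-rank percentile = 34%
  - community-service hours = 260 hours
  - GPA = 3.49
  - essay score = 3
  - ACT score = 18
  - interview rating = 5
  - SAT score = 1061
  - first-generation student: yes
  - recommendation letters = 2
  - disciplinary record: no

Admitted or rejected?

Rejected

Atomic conditions:
  GPA ≥ 2.54: 3.49 ≥ 2.54 is true
  SAT score < 1557: 1061 < 1557 is true
  ACT score ≤ 24: 18 ≤ 24 is true
  legacy status: no → false
  NOT legacy status: no → true
  NOT disciplinary record: no → true
  community-service hours ≥ 12 hours: 260 ≥ 12 is true
  AP courses completed > 9: 0 > 9 is false
  AP courses completed ≤ 2: 0 ≤ 2 is true
  recommendation letters ≥ 5: 2 ≥ 5 is false
  intended major ∈ {Arts, STEM}: Arts is in the set → true
  community-service hours between 187 hours and 387 hours: 260 in [187, 387] is true
  essay score > 8: 3 > 8 is false
  disciplinary record: no → false
  first-generation student: yes → true
  class-rank percentile < 90%: 34 < 90 is true
  interview rating > 3: 5 > 3 is true
  in-state resident: no → false
  community-service hours ≥ 268 hours: 260 ≥ 268 is false
Combine:
[1.3] NOT true = false
[1] true AND true AND false = false
[2.2] NOT true = false
[2] false AND false = false
[3] true AND true AND false = false
[4.1] NOT true = false
[4] false AND false = false
[5.2] NOT true = false
[5.3] NOT false = true
[5] true AND false AND true = false
[6] false AND true = false
[7.2] NOT true = false
[7] true AND false = false
[8.2] NOT false = true
[8] false AND true = false
[root] false OR false OR false OR false OR false OR false OR false OR false = false
Overall: false → rejected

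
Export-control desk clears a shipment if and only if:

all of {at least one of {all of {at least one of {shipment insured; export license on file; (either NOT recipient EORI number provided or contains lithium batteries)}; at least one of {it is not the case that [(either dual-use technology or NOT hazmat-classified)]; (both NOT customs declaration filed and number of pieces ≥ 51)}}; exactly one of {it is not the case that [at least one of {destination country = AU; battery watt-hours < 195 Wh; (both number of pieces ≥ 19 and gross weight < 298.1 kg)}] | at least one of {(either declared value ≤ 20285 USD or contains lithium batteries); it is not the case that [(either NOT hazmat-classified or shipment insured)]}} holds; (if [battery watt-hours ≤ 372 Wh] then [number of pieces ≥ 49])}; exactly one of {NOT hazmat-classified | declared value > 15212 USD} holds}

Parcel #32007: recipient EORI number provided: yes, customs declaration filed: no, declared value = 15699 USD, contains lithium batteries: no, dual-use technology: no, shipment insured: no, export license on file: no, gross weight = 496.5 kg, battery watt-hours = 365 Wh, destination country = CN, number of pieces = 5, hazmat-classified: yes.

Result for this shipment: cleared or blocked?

Blocked

Atomic conditions:
  shipment insured: no → false
  export license on file: no → false
  NOT recipient EORI number provided: yes → false
  contains lithium batteries: no → false
  dual-use technology: no → false
  NOT hazmat-classified: yes → false
  NOT customs declaration filed: no → true
  number of pieces ≥ 51: 5 ≥ 51 is false
  destination country = AU: CN == AU is false
  battery watt-hours < 195 Wh: 365 < 195 is false
  number of pieces ≥ 19: 5 ≥ 19 is false
  gross weight < 298.1 kg: 496.5 < 298.1 is false
  declared value ≤ 20285 USD: 15699 ≤ 20285 is true
  battery watt-hours ≤ 372 Wh: 365 ≤ 372 is true
  number of pieces ≥ 49: 5 ≥ 49 is false
  declared value > 15212 USD: 15699 > 15212 is true
Combine:
[1.1.1.3] false OR false = false
[1.1.1] false OR false OR false = false
[1.1.2.1.1] false OR false = false
[1.1.2.1] NOT false = true
[1.1.2.2] true AND false = false
[1.1.2] true OR false = true
[1.1] false AND true = false
[1.2.1.1.3] false AND false = false
[1.2.1.1] false OR false OR false = false
[1.2.1] NOT false = true
[1.2.2.1] true OR false = true
[1.2.2.2.1] false OR false = false
[1.2.2.2] NOT false = true
[1.2.2] true OR true = true
[1.2] exactly-one(true, true) = false
[1.3] true → false = false
[1] false OR false OR false = false
[2] exactly-one(false, true) = true
[root] false AND true = false
Overall: false → blocked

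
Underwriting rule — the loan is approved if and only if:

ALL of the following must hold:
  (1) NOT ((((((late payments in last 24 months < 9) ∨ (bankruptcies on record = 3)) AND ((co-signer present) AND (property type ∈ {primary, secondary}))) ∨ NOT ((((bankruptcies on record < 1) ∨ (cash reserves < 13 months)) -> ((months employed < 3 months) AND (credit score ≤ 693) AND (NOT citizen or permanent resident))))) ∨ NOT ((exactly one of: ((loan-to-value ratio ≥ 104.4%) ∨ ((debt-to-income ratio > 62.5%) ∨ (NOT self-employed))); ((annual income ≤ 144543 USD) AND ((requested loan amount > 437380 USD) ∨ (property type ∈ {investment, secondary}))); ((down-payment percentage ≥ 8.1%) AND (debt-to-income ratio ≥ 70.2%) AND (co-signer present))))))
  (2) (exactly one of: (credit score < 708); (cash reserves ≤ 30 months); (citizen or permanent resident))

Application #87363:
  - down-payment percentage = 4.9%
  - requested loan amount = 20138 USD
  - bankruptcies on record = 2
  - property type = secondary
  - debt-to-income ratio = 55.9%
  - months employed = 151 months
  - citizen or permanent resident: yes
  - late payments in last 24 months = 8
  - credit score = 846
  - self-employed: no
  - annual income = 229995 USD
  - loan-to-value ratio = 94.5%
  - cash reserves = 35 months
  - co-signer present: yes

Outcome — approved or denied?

Denied

Atomic conditions:
  late payments in last 24 months < 9: 8 < 9 is true
  bankruptcies on record = 3: 2 == 3 is false
  co-signer present: yes → true
  property type ∈ {primary, secondary}: secondary is in the set → true
  bankruptcies on record < 1: 2 < 1 is false
  cash reserves < 13 months: 35 < 13 is false
  months employed < 3 months: 151 < 3 is false
  credit score ≤ 693: 846 ≤ 693 is false
  NOT citizen or permanent resident: yes → false
  loan-to-value ratio ≥ 104.4%: 94.5 ≥ 104.4 is false
  debt-to-income ratio > 62.5%: 55.9 > 62.5 is false
  NOT self-employed: no → true
  annual income ≤ 144543 USD: 229995 ≤ 144543 is false
  requested loan amount > 437380 USD: 20138 > 437380 is false
  property type ∈ {investment, secondary}: secondary is in the set → true
  down-payment percentage ≥ 8.1%: 4.9 ≥ 8.1 is false
  debt-to-income ratio ≥ 70.2%: 55.9 ≥ 70.2 is false
  credit score < 708: 846 < 708 is false
  cash reserves ≤ 30 months: 35 ≤ 30 is false
  citizen or permanent resident: yes → true
Combine:
[1.1.1.1.1] true OR false = true
[1.1.1.1.2] true AND true = true
[1.1.1.1] true AND true = true
[1.1.1.2.1.1] false OR false = false
[1.1.1.2.1.2] false AND false AND false = false
[1.1.1.2.1] false → false (antecedent false ⇒ implication holds) = true
[1.1.1.2] NOT true = false
[1.1.1] true OR false = true
[1.1.2.1.1.2] false OR true = true
[1.1.2.1.1] false OR true = true
[1.1.2.1.2.2] false OR true = true
[1.1.2.1.2] false AND true = false
[1.1.2.1.3] false AND false AND true = false
[1.1.2.1] exactly-one(true, false, false) = true
[1.1.2] NOT true = false
[1.1] true OR false = true
[1] NOT true = false
[2] exactly-one(false, false, true) = true
[root] false AND true = false
Overall: false → denied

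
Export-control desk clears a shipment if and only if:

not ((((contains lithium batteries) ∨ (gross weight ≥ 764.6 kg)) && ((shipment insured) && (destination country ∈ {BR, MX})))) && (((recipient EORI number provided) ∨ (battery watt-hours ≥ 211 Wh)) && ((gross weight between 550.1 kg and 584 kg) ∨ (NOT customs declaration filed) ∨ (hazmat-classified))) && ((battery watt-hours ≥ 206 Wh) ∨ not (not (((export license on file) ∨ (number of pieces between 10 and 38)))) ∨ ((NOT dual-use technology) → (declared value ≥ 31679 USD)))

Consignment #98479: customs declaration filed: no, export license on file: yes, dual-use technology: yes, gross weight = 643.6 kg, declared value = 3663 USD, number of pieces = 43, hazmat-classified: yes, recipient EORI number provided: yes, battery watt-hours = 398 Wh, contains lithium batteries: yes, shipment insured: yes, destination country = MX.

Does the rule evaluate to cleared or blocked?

Blocked

Atomic conditions:
  contains lithium batteries: yes → true
  gross weight ≥ 764.6 kg: 643.6 ≥ 764.6 is false
  shipment insured: yes → true
  destination country ∈ {BR, MX}: MX is in the set → true
  recipient EORI number provided: yes → true
  battery watt-hours ≥ 211 Wh: 398 ≥ 211 is true
  gross weight between 550.1 kg and 584 kg: 643.6 in [550.1, 584] is false
  NOT customs declaration filed: no → true
  hazmat-classified: yes → true
  battery watt-hours ≥ 206 Wh: 398 ≥ 206 is true
  export license on file: yes → true
  number of pieces between 10 and 38: 43 in [10, 38] is false
  NOT dual-use technology: yes → false
  declared value ≥ 31679 USD: 3663 ≥ 31679 is false
Combine:
[1.1.1] true OR false = true
[1.1.2] true AND true = true
[1.1] true AND true = true
[1] NOT true = false
[2.1] true OR true = true
[2.2] false OR true OR true = true
[2] true AND true = true
[3.2.1.1] true OR false = true
[3.2.1] NOT true = false
[3.2] NOT false = true
[3.3] false → false (antecedent false ⇒ implication holds) = true
[3] true OR true OR true = true
[root] false AND true AND true = false
Overall: false → blocked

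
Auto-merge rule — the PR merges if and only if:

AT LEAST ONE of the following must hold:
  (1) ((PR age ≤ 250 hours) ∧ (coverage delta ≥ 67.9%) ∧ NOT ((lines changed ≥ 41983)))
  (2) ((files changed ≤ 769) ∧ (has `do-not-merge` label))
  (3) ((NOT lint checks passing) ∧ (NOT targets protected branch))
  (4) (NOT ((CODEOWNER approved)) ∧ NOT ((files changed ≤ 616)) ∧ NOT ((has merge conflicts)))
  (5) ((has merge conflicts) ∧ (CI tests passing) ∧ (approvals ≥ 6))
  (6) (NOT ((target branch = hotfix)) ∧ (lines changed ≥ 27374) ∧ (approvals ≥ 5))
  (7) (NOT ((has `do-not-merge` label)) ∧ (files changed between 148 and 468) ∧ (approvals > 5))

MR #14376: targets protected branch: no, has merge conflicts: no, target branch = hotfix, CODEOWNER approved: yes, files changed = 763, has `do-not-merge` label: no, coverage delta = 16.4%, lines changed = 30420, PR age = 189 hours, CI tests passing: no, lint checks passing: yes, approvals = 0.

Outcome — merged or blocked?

Blocked

Atomic conditions:
  PR age ≤ 250 hours: 189 ≤ 250 is true
  coverage delta ≥ 67.9%: 16.4 ≥ 67.9 is false
  lines changed ≥ 41983: 30420 ≥ 41983 is false
  files changed ≤ 769: 763 ≤ 769 is true
  has `do-not-merge` label: no → false
  NOT lint checks passing: yes → false
  NOT targets protected branch: no → true
  CODEOWNER approved: yes → true
  files changed ≤ 616: 763 ≤ 616 is false
  has merge conflicts: no → false
  CI tests passing: no → false
  approvals ≥ 6: 0 ≥ 6 is false
  target branch = hotfix: hotfix == hotfix is true
  lines changed ≥ 27374: 30420 ≥ 27374 is true
  approvals ≥ 5: 0 ≥ 5 is false
  files changed between 148 and 468: 763 in [148, 468] is false
  approvals > 5: 0 > 5 is false
Combine:
[1.3] NOT false = true
[1] true AND false AND true = false
[2] true AND false = false
[3] false AND true = false
[4.1] NOT true = false
[4.2] NOT false = true
[4.3] NOT false = true
[4] false AND true AND true = false
[5] false AND false AND false = false
[6.1] NOT true = false
[6] false AND true AND false = false
[7.1] NOT false = true
[7] true AND false AND false = false
[root] false OR false OR false OR false OR false OR false OR false = false
Overall: false → blocked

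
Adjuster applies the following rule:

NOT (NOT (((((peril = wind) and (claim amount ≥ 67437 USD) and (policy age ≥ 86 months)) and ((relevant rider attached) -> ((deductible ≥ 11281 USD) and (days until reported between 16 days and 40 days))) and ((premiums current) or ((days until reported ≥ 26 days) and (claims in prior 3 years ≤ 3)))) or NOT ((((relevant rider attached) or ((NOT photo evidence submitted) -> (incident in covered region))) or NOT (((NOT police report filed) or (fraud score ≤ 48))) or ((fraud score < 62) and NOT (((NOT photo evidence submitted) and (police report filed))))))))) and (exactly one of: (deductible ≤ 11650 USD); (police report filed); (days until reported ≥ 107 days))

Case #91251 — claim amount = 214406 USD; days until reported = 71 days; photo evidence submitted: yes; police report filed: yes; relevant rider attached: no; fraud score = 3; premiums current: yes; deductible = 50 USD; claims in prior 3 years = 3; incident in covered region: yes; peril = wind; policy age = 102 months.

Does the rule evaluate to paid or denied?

Atomic conditions:
  peril = wind: wind == wind is true
  claim amount ≥ 67437 USD: 214406 ≥ 67437 is true
  policy age ≥ 86 months: 102 ≥ 86 is true
  relevant rider attached: no → false
  deductible ≥ 11281 USD: 50 ≥ 11281 is false
  days until reported between 16 days and 40 days: 71 in [16, 40] is false
  premiums current: yes → true
  days until reported ≥ 26 days: 71 ≥ 26 is true
  claims in prior 3 years ≤ 3: 3 ≤ 3 is true
  NOT photo evidence submitted: yes → false
  incident in covered region: yes → true
  NOT police report filed: yes → false
  fraud score ≤ 48: 3 ≤ 48 is true
  fraud score < 62: 3 < 62 is true
  police report filed: yes → true
  deductible ≤ 11650 USD: 50 ≤ 11650 is true
  days until reported ≥ 107 days: 71 ≥ 107 is false
Combine:
[1.1.1.1.1] true AND true AND true = true
[1.1.1.1.2.2] false AND false = false
[1.1.1.1.2] false → false (antecedent false ⇒ implication holds) = true
[1.1.1.1.3.2] true AND true = true
[1.1.1.1.3] true OR true = true
[1.1.1.1] true AND true AND true = true
[1.1.1.2.1.1.2] false → true (antecedent false ⇒ implication holds) = true
[1.1.1.2.1.1] false OR true = true
[1.1.1.2.1.2.1] false OR true = true
[1.1.1.2.1.2] NOT true = false
[1.1.1.2.1.3.2.1] false AND true = false
[1.1.1.2.1.3.2] NOT false = true
[1.1.1.2.1.3] true AND true = true
[1.1.1.2.1] true OR false OR true = true
[1.1.1.2] NOT true = false
[1.1.1] true OR false = true
[1.1] NOT true = false
[1] NOT false = true
[2] exactly-one(true, true, false) = false
[root] true AND false = false
Overall: false → denied

Denied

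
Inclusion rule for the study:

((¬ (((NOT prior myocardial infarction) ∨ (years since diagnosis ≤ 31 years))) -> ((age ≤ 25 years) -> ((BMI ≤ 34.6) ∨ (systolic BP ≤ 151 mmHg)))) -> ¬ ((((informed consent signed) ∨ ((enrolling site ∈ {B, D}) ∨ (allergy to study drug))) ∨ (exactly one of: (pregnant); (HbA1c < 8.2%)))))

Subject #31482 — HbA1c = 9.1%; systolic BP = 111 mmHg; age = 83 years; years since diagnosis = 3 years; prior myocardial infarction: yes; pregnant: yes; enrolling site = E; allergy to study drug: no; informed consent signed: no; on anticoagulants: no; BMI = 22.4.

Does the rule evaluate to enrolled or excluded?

Excluded

Atomic conditions:
  NOT prior myocardial infarction: yes → false
  years since diagnosis ≤ 31 years: 3 ≤ 31 is true
  age ≤ 25 years: 83 ≤ 25 is false
  BMI ≤ 34.6: 22.4 ≤ 34.6 is true
  systolic BP ≤ 151 mmHg: 111 ≤ 151 is true
  informed consent signed: no → false
  enrolling site ∈ {B, D}: E is not in the set → false
  allergy to study drug: no → false
  pregnant: yes → true
  HbA1c < 8.2%: 9.1 < 8.2 is false
Combine:
[1.1.1] false OR true = true
[1.1] NOT true = false
[1.2.2] true OR true = true
[1.2] false → true (antecedent false ⇒ implication holds) = true
[1] false → true (antecedent false ⇒ implication holds) = true
[2.1.1.2] false OR false = false
[2.1.1] false OR false = false
[2.1.2] exactly-one(true, false) = true
[2.1] false OR true = true
[2] NOT true = false
[root] true → false = false
Overall: false → excluded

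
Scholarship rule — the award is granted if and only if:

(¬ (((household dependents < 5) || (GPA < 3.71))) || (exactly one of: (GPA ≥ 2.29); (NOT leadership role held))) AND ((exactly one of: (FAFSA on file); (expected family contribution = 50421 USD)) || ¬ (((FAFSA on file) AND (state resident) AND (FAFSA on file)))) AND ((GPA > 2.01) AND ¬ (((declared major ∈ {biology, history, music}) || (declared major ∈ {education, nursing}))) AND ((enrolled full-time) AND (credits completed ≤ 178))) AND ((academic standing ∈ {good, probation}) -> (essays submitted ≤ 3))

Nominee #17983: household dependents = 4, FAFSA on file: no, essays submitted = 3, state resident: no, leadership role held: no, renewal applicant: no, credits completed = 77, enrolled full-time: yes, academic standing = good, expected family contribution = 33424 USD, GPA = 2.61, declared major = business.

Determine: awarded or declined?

Declined

Atomic conditions:
  household dependents < 5: 4 < 5 is true
  GPA < 3.71: 2.61 < 3.71 is true
  GPA ≥ 2.29: 2.61 ≥ 2.29 is true
  NOT leadership role held: no → true
  FAFSA on file: no → false
  expected family contribution = 50421 USD: 33424 == 50421 is false
  state resident: no → false
  GPA > 2.01: 2.61 > 2.01 is true
  declared major ∈ {biology, history, music}: business is not in the set → false
  declared major ∈ {education, nursing}: business is not in the set → false
  enrolled full-time: yes → true
  credits completed ≤ 178: 77 ≤ 178 is true
  academic standing ∈ {good, probation}: good is in the set → true
  essays submitted ≤ 3: 3 ≤ 3 is true
Combine:
[1.1.1] true OR true = true
[1.1] NOT true = false
[1.2] exactly-one(true, true) = false
[1] false OR false = false
[2.1] exactly-one(false, false) = false
[2.2.1] false AND false AND false = false
[2.2] NOT false = true
[2] false OR true = true
[3.2.1] false OR false = false
[3.2] NOT false = true
[3.3] true AND true = true
[3] true AND true AND true = true
[4] true → true = true
[root] false AND true AND true AND true = false
Overall: false → declined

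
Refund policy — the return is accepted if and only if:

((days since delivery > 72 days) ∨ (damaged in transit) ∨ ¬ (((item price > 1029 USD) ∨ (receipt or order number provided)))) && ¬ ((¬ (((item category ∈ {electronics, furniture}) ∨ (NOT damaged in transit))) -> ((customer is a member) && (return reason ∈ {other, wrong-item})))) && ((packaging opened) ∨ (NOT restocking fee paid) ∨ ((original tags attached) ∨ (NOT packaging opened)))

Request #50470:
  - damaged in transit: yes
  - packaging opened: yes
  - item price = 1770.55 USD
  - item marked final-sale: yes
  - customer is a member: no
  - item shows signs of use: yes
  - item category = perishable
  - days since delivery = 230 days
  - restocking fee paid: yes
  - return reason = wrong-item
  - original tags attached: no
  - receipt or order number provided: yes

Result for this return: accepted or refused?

Atomic conditions:
  days since delivery > 72 days: 230 > 72 is true
  damaged in transit: yes → true
  item price > 1029 USD: 1770.55 > 1029 is true
  receipt or order number provided: yes → true
  item category ∈ {electronics, furniture}: perishable is not in the set → false
  NOT damaged in transit: yes → false
  customer is a member: no → false
  return reason ∈ {other, wrong-item}: wrong-item is in the set → true
  packaging opened: yes → true
  NOT restocking fee paid: yes → false
  original tags attached: no → false
  NOT packaging opened: yes → false
Combine:
[1.3.1] true OR true = true
[1.3] NOT true = false
[1] true OR true OR false = true
[2.1.1.1] false OR false = false
[2.1.1] NOT false = true
[2.1.2] false AND true = false
[2.1] true → false = false
[2] NOT false = true
[3.3] false OR false = false
[3] true OR false OR false = true
[root] true AND true AND true = true
Overall: true → accepted

Accepted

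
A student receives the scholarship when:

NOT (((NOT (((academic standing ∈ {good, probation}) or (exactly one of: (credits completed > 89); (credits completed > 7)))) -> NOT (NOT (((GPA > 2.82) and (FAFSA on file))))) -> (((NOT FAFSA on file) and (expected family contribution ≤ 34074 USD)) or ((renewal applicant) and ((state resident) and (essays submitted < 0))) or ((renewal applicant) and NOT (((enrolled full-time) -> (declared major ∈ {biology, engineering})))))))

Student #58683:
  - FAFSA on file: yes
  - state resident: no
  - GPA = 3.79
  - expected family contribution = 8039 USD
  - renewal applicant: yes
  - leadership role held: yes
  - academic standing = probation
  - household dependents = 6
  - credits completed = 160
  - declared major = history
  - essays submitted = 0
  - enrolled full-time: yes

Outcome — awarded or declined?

Atomic conditions:
  academic standing ∈ {good, probation}: probation is in the set → true
  credits completed > 89: 160 > 89 is true
  credits completed > 7: 160 > 7 is true
  GPA > 2.82: 3.79 > 2.82 is true
  FAFSA on file: yes → true
  NOT FAFSA on file: yes → false
  expected family contribution ≤ 34074 USD: 8039 ≤ 34074 is true
  renewal applicant: yes → true
  state resident: no → false
  essays submitted < 0: 0 < 0 is false
  enrolled full-time: yes → true
  declared major ∈ {biology, engineering}: history is not in the set → false
Combine:
[1.1.1.1.2] exactly-one(true, true) = false
[1.1.1.1] true OR false = true
[1.1.1] NOT true = false
[1.1.2.1.1] true AND true = true
[1.1.2.1] NOT true = false
[1.1.2] NOT false = true
[1.1] false → true (antecedent false ⇒ implication holds) = true
[1.2.1] false AND true = false
[1.2.2.2] false AND false = false
[1.2.2] true AND false = false
[1.2.3.2.1] true → false = false
[1.2.3.2] NOT false = true
[1.2.3] true AND true = true
[1.2] false OR false OR true = true
[1] true → true = true
[root] NOT true = false
Overall: false → declined

Declined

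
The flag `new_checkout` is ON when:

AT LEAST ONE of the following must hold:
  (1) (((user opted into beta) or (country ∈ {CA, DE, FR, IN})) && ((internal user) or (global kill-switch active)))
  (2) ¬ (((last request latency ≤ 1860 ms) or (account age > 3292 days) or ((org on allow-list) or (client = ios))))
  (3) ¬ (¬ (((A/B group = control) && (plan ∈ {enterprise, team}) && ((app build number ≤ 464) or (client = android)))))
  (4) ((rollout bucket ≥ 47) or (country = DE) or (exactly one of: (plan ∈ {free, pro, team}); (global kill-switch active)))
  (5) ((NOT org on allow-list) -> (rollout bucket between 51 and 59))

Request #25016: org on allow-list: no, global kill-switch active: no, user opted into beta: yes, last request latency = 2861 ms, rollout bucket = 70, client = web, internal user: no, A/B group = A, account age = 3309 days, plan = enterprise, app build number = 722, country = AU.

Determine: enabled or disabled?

Enabled

Atomic conditions:
  user opted into beta: yes → true
  country ∈ {CA, DE, FR, IN}: AU is not in the set → false
  internal user: no → false
  global kill-switch active: no → false
  last request latency ≤ 1860 ms: 2861 ≤ 1860 is false
  account age > 3292 days: 3309 > 3292 is true
  org on allow-list: no → false
  client = ios: web == ios is false
  A/B group = control: A == control is false
  plan ∈ {enterprise, team}: enterprise is in the set → true
  app build number ≤ 464: 722 ≤ 464 is false
  client = android: web == android is false
  rollout bucket ≥ 47: 70 ≥ 47 is true
  country = DE: AU == DE is false
  plan ∈ {free, pro, team}: enterprise is not in the set → false
  NOT org on allow-list: no → true
  rollout bucket between 51 and 59: 70 in [51, 59] is false
Combine:
[1.1] true OR false = true
[1.2] false OR false = false
[1] true AND false = false
[2.1.3] false OR false = false
[2.1] false OR true OR false = true
[2] NOT true = false
[3.1.1.3] false OR false = false
[3.1.1] false AND true AND false = false
[3.1] NOT false = true
[3] NOT true = false
[4.3] exactly-one(false, false) = false
[4] true OR false OR false = true
[5] true → false = false
[root] false OR false OR false OR true OR false = true
Overall: true → enabled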